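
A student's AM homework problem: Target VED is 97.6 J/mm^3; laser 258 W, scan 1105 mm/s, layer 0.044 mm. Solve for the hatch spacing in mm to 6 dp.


h = 258 / (97.6*1105*0.044) = 0.054369 mm


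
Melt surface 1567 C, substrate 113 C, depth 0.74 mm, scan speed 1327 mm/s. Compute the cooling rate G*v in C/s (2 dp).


G = (1567-113)/0.74 = 1964.86486486 C/mm
CR = 1964.86486486 * 1327 = 2607375.68 C/s


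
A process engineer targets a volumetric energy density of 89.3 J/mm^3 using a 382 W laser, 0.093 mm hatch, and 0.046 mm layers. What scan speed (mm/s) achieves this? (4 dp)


v = 382 / (89.3*0.093*0.046) = 999.9335 mm/s


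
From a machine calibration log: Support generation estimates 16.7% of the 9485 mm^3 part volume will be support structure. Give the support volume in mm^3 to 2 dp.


V_support = 9485 * 0.167 = 1584.0 mm^3


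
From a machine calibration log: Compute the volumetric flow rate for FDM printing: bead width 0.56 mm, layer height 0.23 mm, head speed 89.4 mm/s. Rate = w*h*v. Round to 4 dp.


Rate = 0.56 * 0.23 * 89.4 = 11.5147 mm^3/s


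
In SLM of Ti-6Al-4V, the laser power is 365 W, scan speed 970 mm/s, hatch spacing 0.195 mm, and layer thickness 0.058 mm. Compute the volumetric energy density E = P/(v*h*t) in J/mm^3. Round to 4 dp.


E = 365 / (970*0.195*0.058) = 33.2704 J/mm^3


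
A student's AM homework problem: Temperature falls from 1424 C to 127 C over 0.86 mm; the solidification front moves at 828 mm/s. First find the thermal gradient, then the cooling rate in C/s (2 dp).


G = (1424-127)/0.86 = 1508.13953488 C/mm
CR = 1508.13953488 * 828 = 1248739.53 C/s


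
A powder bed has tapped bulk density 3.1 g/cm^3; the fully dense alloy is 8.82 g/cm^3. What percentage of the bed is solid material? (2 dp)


Packing = (3.1/8.82)*100 = 35.15 %


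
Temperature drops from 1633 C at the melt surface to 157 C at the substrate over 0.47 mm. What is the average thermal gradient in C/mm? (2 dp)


G = (1633-157)/0.47 = 3140.43 C/mm


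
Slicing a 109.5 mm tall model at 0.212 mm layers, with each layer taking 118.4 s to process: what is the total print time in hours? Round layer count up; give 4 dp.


Layers = ceil(109.5/0.212) = 517
t = 517 * 118.4 / 3600 = 17.0036 hrs


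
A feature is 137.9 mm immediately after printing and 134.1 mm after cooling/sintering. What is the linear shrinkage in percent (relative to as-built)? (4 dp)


Shrinkage = ((137.9-134.1)/137.9)*100 = 2.7556 %


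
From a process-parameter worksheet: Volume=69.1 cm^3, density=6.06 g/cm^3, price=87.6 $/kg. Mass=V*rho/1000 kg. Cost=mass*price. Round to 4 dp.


Mass = 69.1*6.06/1000 = 0.418746 kg
Cost = 0.418746 * 87.6 = 36.6821 $


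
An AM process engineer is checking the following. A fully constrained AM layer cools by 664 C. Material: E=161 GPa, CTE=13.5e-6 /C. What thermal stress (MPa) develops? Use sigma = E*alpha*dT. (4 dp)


sigma = 161*1000 * 13.5e-6 * 664 = 1443.204 MPa


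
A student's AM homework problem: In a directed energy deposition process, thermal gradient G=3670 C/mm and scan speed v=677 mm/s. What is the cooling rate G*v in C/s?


CR = 3670 * 677 = 2484590 C/s


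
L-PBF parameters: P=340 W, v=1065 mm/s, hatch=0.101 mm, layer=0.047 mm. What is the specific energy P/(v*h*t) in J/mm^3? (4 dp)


Build rate = 1065 * 0.101 * 0.047 = 5.055555 mm^3/s
SE = 340 / 5.055555 = 67.2528 J/mm^3


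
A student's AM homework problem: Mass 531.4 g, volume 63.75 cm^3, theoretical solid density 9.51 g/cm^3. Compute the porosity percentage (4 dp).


rho_part = 531.4 / 63.75 = 8.33568627 g/cm^3
Porosity = (1 - 8.33568627/9.51)*100 = 12.3482 %


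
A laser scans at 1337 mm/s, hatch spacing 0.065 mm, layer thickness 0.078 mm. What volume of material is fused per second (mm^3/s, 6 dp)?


Rate = 1337 * 0.065 * 0.078 = 6.77859 mm^3/s


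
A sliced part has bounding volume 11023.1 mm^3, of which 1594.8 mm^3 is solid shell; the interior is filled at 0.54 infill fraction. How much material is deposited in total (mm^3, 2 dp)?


V_infill = (11023.1 - 1594.8) * 0.54 = 5091.28
V_total = 1594.8 + 5091.28 = 6686.08 mm^3


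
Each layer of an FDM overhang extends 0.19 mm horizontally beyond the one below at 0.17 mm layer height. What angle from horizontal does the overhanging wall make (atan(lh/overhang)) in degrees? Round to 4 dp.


angle = atan(0.17/0.19) = 41.8202 degrees


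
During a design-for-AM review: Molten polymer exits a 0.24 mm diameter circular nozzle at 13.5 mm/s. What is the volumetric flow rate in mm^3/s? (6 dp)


A = pi*(0.24/2)^2 = 0.04523893 mm^2
Q = 0.04523893 * 13.5 = 0.610726 mm^3/s


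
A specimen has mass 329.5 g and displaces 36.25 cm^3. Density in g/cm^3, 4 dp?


rho = 329.5 / 36.25 = 9.0897 g/cm^3


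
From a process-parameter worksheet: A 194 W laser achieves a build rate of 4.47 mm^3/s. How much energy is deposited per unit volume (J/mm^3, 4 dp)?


SE = 194 / 4.47 = 43.4004 J/mm^3


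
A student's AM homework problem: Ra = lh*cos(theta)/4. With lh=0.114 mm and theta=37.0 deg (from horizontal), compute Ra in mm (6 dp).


Ra = 0.114 * cos(37.0) / 4 = 0.022761 mm


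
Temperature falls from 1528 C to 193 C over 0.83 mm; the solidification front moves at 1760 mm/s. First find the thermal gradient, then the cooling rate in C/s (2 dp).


G = (1528-193)/0.83 = 1608.43373494 C/mm
CR = 1608.43373494 * 1760 = 2830843.37 C/s


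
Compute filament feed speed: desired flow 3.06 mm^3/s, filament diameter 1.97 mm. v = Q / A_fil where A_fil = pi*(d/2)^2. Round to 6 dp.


A = pi*(1.97/2)^2 = 3.048052
v = 3.06 / 3.048052 = 1.00392 mm/s


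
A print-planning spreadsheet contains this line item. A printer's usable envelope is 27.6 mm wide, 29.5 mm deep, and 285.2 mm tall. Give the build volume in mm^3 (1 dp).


V = 27.6 * 29.5 * 285.2 = 232209.8 mm^3


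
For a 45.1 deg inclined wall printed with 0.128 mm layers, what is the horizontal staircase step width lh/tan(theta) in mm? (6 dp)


step = 0.128 / tan(45.1) = 0.127554 mm


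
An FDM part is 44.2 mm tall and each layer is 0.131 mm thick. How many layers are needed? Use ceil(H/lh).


Layers = ceil(44.2/0.131) = 338


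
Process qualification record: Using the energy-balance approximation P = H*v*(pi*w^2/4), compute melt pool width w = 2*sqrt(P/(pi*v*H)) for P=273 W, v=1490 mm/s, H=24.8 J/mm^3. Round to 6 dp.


w = 2*sqrt(273/(pi*1490*24.8)) = 0.096988 mm


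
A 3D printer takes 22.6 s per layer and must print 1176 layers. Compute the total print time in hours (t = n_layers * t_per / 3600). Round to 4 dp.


t = 1176 * 22.6 / 3600 = 7.3827 hrs


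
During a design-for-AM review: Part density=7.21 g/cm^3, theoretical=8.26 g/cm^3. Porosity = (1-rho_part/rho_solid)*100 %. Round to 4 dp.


Porosity = (1-7.21/8.26)*100 = 12.7119 %


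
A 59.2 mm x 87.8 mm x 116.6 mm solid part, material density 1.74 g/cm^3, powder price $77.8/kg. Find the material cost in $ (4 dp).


V = 59.2 * 87.8 * 116.6 = 606058.816 mm^3 = 606.058816 cm^3
Mass = 606.058816 * 1.74 / 1000 = 1.05454234 kg
Cost = 1.05454234 * 77.8 = 82.0434 $


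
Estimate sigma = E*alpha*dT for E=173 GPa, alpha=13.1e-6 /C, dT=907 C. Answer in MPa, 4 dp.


sigma = 173*1000 * 13.1e-6 * 907 = 2055.5341 MPa


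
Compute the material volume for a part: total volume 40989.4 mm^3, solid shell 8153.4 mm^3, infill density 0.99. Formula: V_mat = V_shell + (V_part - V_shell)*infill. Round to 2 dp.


V_infill = (40989.4 - 8153.4) * 0.99 = 32507.64
V_total = 8153.4 + 32507.64 = 40661.04 mm^3


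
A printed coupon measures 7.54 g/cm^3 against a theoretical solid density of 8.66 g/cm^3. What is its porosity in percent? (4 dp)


Porosity = (1-7.54/8.66)*100 = 12.933 %


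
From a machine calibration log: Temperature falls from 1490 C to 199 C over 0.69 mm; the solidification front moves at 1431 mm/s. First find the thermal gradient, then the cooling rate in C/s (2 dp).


G = (1490-199)/0.69 = 1871.01449275 C/mm
CR = 1871.01449275 * 1431 = 2677421.74 C/s


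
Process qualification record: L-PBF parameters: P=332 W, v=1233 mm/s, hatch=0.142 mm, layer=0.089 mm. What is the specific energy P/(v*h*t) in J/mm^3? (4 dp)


Build rate = 1233 * 0.142 * 0.089 = 15.582654 mm^3/s
SE = 332 / 15.582654 = 21.3057 J/mm^3


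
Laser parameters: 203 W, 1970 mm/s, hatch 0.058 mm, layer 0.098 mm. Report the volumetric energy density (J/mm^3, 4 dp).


E = 203 / (1970*0.058*0.098) = 18.1291 J/mm^3


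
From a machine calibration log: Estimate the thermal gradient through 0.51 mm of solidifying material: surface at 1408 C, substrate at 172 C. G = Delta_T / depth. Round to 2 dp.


G = (1408-172)/0.51 = 2423.53 C/mm


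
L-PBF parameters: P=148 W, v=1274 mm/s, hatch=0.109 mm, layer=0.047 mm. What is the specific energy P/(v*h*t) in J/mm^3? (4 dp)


Build rate = 1274 * 0.109 * 0.047 = 6.526702 mm^3/s
SE = 148 / 6.526702 = 22.6761 J/mm^3


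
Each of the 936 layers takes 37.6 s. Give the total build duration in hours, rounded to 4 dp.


t = 936 * 37.6 / 3600 = 9.776 hrs


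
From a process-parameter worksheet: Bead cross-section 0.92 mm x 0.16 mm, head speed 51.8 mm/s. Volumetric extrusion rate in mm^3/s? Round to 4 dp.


Rate = 0.92 * 0.16 * 51.8 = 7.625 mm^3/s


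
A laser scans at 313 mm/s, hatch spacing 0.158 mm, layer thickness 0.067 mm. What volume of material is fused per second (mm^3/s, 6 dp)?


Rate = 313 * 0.158 * 0.067 = 3.313418 mm^3/s


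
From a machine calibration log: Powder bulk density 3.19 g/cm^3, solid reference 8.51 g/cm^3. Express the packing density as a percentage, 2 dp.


Packing = (3.19/8.51)*100 = 37.49 %


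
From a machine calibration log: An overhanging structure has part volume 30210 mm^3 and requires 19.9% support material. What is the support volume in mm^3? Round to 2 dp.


V_support = 30210 * 0.199 = 6011.79 mm^3


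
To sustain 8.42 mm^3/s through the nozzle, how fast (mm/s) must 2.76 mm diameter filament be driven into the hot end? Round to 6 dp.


A = pi*(2.76/2)^2 = 5.982849
v = 8.42 / 5.982849 = 1.407356 mm/s


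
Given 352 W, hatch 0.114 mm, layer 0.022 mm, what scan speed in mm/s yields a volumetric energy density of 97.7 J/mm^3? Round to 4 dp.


v = 352 / (97.7*0.114*0.022) = 1436.5494 mm/s


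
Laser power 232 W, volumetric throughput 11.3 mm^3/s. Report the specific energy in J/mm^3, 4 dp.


SE = 232 / 11.3 = 20.531 J/mm^3


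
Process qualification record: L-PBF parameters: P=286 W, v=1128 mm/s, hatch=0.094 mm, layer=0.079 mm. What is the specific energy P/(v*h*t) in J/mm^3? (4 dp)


Build rate = 1128 * 0.094 * 0.079 = 8.376528 mm^3/s
SE = 286 / 8.376528 = 34.143 J/mm^3


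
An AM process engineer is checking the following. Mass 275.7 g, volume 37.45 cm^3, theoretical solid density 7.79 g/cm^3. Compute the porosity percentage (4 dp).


rho_part = 275.7 / 37.45 = 7.36181575 g/cm^3
Porosity = (1 - 7.36181575/7.79)*100 = 5.4966 %


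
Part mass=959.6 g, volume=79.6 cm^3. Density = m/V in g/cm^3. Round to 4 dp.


rho = 959.6 / 79.6 = 12.0553 g/cm^3


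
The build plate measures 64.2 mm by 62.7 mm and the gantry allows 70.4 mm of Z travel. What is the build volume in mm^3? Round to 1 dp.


V = 64.2 * 62.7 * 70.4 = 283383.9 mm^3


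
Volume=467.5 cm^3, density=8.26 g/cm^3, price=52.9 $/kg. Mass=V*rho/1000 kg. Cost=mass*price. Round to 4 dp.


Mass = 467.5*8.26/1000 = 3.86155 kg
Cost = 3.86155 * 52.9 = 204.276 $


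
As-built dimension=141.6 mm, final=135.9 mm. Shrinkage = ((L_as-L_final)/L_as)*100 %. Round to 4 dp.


Shrinkage = ((141.6-135.9)/141.6)*100 = 4.0254 %


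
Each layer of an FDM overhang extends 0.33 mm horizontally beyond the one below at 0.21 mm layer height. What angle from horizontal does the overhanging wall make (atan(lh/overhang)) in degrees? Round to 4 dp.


angle = atan(0.21/0.33) = 32.4712 degrees


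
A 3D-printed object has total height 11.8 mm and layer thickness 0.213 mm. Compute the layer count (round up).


Layers = ceil(11.8/0.213) = 56


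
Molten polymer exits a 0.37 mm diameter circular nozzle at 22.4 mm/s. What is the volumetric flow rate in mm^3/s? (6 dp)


A = pi*(0.37/2)^2 = 0.10752101 mm^2
Q = 0.10752101 * 22.4 = 2.408471 mm^3/s


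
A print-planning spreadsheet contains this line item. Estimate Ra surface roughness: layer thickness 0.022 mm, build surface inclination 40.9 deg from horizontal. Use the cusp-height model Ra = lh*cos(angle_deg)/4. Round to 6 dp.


Ra = 0.022 * cos(40.9) / 4 = 0.004157 mm


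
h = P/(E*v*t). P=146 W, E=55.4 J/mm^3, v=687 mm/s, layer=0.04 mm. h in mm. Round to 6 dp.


h = 146 / (55.4*687*0.04) = 0.095902 mm


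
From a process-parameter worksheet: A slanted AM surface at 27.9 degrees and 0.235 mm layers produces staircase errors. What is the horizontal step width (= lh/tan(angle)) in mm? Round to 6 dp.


step = 0.235 / tan(27.9) = 0.443838 mm


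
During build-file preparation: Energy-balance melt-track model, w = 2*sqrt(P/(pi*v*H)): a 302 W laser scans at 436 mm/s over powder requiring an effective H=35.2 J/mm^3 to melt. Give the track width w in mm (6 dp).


w = 2*sqrt(302/(pi*436*35.2)) = 0.158287 mm


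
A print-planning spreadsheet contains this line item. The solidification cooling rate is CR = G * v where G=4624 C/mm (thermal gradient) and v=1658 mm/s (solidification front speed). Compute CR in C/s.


CR = 4624 * 1658 = 7666592 C/s


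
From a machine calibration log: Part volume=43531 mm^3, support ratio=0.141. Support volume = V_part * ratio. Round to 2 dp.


V_support = 43531 * 0.141 = 6137.87 mm^3


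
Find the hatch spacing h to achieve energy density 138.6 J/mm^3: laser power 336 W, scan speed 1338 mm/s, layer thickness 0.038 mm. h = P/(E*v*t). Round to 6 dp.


h = 336 / (138.6*1338*0.038) = 0.04768 mm


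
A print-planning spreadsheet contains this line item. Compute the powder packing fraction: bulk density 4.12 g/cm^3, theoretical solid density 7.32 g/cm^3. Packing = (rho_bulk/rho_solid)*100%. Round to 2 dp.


Packing = (4.12/7.32)*100 = 56.28 %


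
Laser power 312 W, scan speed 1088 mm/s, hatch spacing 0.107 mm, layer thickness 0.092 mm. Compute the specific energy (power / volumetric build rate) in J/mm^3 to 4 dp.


Build rate = 1088 * 0.107 * 0.092 = 10.710272 mm^3/s
SE = 312 / 10.710272 = 29.1309 J/mm^3


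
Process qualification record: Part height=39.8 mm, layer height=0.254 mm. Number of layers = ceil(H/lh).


Layers = ceil(39.8/0.254) = 157


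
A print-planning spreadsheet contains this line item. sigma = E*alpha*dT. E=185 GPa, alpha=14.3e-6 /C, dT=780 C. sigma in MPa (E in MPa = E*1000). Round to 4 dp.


sigma = 185*1000 * 14.3e-6 * 780 = 2063.49 MPa


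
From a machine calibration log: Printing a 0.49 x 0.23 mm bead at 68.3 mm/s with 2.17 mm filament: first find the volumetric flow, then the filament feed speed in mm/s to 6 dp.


Q = 0.49 * 0.23 * 68.3 = 7.69741 mm^3/s
A_fil = pi*(2.17/2)^2 = 3.69836141 mm^2
v_feed = 7.69741 / 3.69836141 = 2.081303 mm/s


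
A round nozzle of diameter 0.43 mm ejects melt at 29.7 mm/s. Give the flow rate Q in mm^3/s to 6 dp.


A = pi*(0.43/2)^2 = 0.14522012 mm^2
Q = 0.14522012 * 29.7 = 4.313038 mm^3/s


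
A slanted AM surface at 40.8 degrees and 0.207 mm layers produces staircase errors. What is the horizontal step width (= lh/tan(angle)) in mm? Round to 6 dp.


step = 0.207 / tan(40.8) = 0.239812 mm


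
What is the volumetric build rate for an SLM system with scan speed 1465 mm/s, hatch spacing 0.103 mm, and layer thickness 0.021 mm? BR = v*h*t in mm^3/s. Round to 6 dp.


Rate = 1465 * 0.103 * 0.021 = 3.168795 mm^3/s


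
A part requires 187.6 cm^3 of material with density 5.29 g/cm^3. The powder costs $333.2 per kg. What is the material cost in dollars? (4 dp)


Mass = 187.6*5.29/1000 = 0.992404 kg
Cost = 0.992404 * 333.2 = 330.669 $


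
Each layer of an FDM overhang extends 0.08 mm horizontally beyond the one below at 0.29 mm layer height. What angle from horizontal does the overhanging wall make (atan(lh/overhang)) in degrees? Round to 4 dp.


angle = atan(0.29/0.08) = 74.5778 degrees


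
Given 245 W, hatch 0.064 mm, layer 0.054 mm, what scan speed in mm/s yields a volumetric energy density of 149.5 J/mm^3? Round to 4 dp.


v = 245 / (149.5*0.064*0.054) = 474.1887 mm/s


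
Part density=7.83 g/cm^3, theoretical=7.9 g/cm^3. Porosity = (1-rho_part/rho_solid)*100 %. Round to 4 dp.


Porosity = (1-7.83/7.9)*100 = 0.8861 %


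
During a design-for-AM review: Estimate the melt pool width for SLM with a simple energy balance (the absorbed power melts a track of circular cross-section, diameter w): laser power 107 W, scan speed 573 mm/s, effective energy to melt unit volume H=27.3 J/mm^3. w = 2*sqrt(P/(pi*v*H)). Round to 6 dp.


w = 2*sqrt(107/(pi*573*27.3)) = 0.093323 mm


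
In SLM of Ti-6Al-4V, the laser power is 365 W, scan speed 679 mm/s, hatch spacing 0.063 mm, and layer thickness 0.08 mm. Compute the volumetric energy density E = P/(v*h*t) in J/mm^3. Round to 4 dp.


E = 365 / (679*0.063*0.08) = 106.6578 J/mm^3


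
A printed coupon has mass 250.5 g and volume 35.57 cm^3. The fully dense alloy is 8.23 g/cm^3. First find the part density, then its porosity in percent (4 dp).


rho_part = 250.5 / 35.57 = 7.0424515 g/cm^3
Porosity = (1 - 7.0424515/8.23)*100 = 14.4295 %


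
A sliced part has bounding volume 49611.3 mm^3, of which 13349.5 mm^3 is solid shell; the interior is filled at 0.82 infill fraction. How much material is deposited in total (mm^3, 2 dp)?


V_infill = (49611.3 - 13349.5) * 0.82 = 29734.68
V_total = 13349.5 + 29734.68 = 43084.18 mm^3


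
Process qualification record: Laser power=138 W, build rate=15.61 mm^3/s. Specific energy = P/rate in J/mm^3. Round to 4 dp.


SE = 138 / 15.61 = 8.8405 J/mm^3


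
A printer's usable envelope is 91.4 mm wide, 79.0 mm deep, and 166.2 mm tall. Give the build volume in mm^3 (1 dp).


V = 91.4 * 79.0 * 166.2 = 1200063.7 mm^3


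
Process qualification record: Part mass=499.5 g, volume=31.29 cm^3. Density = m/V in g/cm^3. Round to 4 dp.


rho = 499.5 / 31.29 = 15.9636 g/cm^3


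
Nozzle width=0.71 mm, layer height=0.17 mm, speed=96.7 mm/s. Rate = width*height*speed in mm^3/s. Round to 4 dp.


Rate = 0.71 * 0.17 * 96.7 = 11.6717 mm^3/s


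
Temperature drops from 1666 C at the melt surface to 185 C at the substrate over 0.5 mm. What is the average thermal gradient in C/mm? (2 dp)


G = (1666-185)/0.5 = 2962.0 C/mm


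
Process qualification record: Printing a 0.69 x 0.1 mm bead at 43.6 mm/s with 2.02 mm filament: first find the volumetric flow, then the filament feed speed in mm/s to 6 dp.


Q = 0.69 * 0.1 * 43.6 = 3.0084 mm^3/s
A_fil = pi*(2.02/2)^2 = 3.20473867 mm^2
v_feed = 3.0084 / 3.20473867 = 0.938735 mm/s


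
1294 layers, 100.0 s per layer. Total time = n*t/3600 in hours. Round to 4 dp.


t = 1294 * 100.0 / 3600 = 35.9444 hrs


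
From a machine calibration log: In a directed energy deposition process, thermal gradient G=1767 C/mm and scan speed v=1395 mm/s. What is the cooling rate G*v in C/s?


CR = 1767 * 1395 = 2464965 C/s


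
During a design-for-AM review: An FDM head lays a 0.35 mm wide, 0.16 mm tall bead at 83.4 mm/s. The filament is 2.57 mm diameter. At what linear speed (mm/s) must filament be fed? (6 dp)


Q = 0.35 * 0.16 * 83.4 = 4.6704 mm^3/s
A_fil = pi*(2.57/2)^2 = 5.18747633 mm^2
v_feed = 4.6704 / 5.18747633 = 0.900322 mm/s


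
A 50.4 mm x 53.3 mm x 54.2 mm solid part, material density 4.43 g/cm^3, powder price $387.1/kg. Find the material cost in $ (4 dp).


V = 50.4 * 53.3 * 54.2 = 145598.544 mm^3 = 145.598544 cm^3
Mass = 145.598544 * 4.43 / 1000 = 0.64500155 kg
Cost = 0.64500155 * 387.1 = 249.6801 $


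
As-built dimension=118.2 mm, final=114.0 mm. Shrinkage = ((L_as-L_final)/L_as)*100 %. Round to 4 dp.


Shrinkage = ((118.2-114.0)/118.2)*100 = 3.5533 %


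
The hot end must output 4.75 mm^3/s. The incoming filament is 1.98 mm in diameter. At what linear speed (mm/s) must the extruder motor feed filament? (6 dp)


A = pi*(1.98/2)^2 = 3.079075
v = 4.75 / 3.079075 = 1.542671 mm/s


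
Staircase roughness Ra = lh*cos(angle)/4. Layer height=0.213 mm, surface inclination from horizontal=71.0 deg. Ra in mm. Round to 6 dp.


Ra = 0.213 * cos(71.0) / 4 = 0.017337 mm


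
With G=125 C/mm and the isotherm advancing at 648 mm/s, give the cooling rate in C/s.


CR = 125 * 648 = 81000 C/s


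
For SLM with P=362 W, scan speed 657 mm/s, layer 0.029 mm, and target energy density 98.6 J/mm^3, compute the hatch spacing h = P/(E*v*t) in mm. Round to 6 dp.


h = 362 / (98.6*657*0.029) = 0.192694 mm


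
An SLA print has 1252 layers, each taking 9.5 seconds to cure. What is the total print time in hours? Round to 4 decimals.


t = 1252 * 9.5 / 3600 = 3.3039 hrs


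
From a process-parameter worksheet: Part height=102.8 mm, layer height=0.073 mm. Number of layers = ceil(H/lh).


Layers = ceil(102.8/0.073) = 1409


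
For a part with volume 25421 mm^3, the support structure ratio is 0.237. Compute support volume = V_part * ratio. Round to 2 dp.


V_support = 25421 * 0.237 = 6024.78 mm^3


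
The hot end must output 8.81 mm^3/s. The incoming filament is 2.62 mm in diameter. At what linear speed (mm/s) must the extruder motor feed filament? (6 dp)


A = pi*(2.62/2)^2 = 5.391287
v = 8.81 / 5.391287 = 1.634118 mm/s


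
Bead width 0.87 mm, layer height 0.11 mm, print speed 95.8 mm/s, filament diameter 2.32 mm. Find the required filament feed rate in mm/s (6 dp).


Q = 0.87 * 0.11 * 95.8 = 9.16806 mm^3/s
A_fil = pi*(2.32/2)^2 = 4.22732707 mm^2
v_feed = 9.16806 / 4.22732707 = 2.168761 mm/s


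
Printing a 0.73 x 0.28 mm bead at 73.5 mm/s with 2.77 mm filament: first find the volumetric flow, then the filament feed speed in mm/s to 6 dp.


Q = 0.73 * 0.28 * 73.5 = 15.0234 mm^3/s
A_fil = pi*(2.77/2)^2 = 6.02628157 mm^2
v_feed = 15.0234 / 6.02628157 = 2.49298 mm/s


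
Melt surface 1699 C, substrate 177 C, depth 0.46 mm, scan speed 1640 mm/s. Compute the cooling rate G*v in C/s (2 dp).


G = (1699-177)/0.46 = 3308.69565217 C/mm
CR = 3308.69565217 * 1640 = 5426260.87 C/s


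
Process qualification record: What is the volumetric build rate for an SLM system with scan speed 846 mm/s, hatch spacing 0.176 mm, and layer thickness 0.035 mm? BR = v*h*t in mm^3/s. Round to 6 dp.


Rate = 846 * 0.176 * 0.035 = 5.21136 mm^3/s


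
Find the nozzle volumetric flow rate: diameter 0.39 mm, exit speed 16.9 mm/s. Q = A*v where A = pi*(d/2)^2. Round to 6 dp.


A = pi*(0.39/2)^2 = 0.11945906 mm^2
Q = 0.11945906 * 16.9 = 2.018858 mm^3/s


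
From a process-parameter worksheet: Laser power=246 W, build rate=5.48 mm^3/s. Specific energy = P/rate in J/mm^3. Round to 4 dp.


SE = 246 / 5.48 = 44.8905 J/mm^3


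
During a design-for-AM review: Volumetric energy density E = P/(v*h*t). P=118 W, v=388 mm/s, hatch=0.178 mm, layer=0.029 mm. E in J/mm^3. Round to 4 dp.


E = 118 / (388*0.178*0.029) = 58.9159 J/mm^3


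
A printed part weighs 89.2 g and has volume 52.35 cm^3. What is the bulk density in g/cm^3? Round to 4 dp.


rho = 89.2 / 52.35 = 1.7039 g/cm^3


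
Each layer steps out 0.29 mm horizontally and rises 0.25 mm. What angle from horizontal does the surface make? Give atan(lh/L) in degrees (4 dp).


angle = atan(0.25/0.29) = 40.7636 degrees


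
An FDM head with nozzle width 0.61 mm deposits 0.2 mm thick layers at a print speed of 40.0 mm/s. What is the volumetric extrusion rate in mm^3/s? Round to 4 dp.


Rate = 0.61 * 0.2 * 40.0 = 4.88 mm^3/s


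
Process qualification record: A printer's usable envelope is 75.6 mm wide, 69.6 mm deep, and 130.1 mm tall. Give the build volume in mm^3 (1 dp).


V = 75.6 * 69.6 * 130.1 = 684555.0 mm^3


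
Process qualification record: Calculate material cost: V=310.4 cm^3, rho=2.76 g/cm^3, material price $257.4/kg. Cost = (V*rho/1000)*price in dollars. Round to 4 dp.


Mass = 310.4*2.76/1000 = 0.856704 kg
Cost = 0.856704 * 257.4 = 220.5156 $


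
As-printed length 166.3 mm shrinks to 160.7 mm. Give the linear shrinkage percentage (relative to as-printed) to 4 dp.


Shrinkage = ((166.3-160.7)/166.3)*100 = 3.3674 %


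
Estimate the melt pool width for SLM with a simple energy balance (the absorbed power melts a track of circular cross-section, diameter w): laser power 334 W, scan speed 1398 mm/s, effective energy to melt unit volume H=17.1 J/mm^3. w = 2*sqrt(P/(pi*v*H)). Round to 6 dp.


w = 2*sqrt(334/(pi*1398*17.1)) = 0.133376 mm


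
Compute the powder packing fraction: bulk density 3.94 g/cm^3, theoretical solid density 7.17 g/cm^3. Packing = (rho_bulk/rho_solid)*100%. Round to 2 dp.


Packing = (3.94/7.17)*100 = 54.95 %


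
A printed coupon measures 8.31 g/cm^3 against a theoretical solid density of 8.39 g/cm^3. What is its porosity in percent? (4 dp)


Porosity = (1-8.31/8.39)*100 = 0.9535 %


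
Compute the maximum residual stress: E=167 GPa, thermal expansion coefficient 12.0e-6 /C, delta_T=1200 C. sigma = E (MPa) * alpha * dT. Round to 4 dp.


sigma = 167*1000 * 12.0e-6 * 1200 = 2404.8 MPa


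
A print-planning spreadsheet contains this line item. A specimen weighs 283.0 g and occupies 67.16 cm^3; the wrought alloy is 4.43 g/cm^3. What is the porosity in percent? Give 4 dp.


rho_part = 283.0 / 67.16 = 4.21381775 g/cm^3
Porosity = (1 - 4.21381775/4.43)*100 = 4.88 %


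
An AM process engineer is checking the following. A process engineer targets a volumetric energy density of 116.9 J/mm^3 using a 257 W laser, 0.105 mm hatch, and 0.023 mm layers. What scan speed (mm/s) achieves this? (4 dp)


v = 257 / (116.9*0.105*0.023) = 910.3355 mm/s


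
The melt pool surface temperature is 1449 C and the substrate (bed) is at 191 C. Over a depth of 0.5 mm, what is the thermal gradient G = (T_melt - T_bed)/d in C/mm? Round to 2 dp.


G = (1449-191)/0.5 = 2516.0 C/mm


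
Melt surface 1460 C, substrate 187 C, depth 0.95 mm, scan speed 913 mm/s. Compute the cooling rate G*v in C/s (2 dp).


G = (1460-187)/0.95 = 1340.0 C/mm
CR = 1340.0 * 913 = 1223420.0 C/s


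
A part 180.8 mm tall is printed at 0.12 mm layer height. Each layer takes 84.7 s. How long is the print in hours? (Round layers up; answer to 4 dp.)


Layers = ceil(180.8/0.12) = 1507
t = 1507 * 84.7 / 3600 = 35.4564 hrs


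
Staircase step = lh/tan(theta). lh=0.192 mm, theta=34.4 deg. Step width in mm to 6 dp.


step = 0.192 / tan(34.4) = 0.280409 mm


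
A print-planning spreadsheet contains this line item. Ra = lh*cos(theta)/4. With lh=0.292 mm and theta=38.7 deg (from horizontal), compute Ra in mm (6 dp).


Ra = 0.292 * cos(38.7) / 4 = 0.056971 mm


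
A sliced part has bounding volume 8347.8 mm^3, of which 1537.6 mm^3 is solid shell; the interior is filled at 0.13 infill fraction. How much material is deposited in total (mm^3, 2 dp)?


V_infill = (8347.8 - 1537.6) * 0.13 = 885.33
V_total = 1537.6 + 885.33 = 2422.93 mm^3


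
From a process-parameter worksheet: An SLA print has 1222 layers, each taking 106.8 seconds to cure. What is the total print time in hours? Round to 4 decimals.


t = 1222 * 106.8 / 3600 = 36.2527 hrs


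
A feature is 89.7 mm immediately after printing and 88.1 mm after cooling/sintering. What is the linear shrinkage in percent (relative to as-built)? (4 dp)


Shrinkage = ((89.7-88.1)/89.7)*100 = 1.7837 %


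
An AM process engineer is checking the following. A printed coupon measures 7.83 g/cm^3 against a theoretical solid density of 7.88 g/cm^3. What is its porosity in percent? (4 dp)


Porosity = (1-7.83/7.88)*100 = 0.6345 %


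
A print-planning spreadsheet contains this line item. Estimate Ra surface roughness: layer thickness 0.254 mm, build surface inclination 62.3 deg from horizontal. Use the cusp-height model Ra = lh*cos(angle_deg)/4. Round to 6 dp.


Ra = 0.254 * cos(62.3) / 4 = 0.029517 mm


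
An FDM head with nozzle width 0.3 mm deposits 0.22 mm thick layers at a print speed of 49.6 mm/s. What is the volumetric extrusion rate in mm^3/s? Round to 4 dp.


Rate = 0.3 * 0.22 * 49.6 = 3.2736 mm^3/s


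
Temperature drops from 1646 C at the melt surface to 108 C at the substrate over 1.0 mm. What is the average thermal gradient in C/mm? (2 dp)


G = (1646-108)/1.0 = 1538.0 C/mm


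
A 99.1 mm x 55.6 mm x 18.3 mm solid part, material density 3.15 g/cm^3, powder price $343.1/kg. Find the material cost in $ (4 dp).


V = 99.1 * 55.6 * 18.3 = 100832.268 mm^3 = 100.832268 cm^3
Mass = 100.832268 * 3.15 / 1000 = 0.31762164 kg
Cost = 0.31762164 * 343.1 = 108.976 $


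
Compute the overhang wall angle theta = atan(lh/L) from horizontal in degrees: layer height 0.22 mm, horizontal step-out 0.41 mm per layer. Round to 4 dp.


angle = atan(0.22/0.41) = 28.2174 degrees


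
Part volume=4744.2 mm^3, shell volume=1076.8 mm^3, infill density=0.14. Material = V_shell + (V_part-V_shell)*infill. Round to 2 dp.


V_infill = (4744.2 - 1076.8) * 0.14 = 513.44
V_total = 1076.8 + 513.44 = 1590.24 mm^3


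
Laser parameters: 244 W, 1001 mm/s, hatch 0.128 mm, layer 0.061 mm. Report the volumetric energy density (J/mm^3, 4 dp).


E = 244 / (1001*0.128*0.061) = 31.2188 J/mm^3


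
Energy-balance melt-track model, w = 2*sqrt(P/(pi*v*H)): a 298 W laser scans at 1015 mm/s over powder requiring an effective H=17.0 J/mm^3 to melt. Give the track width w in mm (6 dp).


w = 2*sqrt(298/(pi*1015*17.0)) = 0.148288 mm


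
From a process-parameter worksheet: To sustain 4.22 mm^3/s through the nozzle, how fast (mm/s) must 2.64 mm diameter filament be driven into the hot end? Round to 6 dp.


A = pi*(2.64/2)^2 = 5.473911
v = 4.22 / 5.473911 = 0.77093 mm/s


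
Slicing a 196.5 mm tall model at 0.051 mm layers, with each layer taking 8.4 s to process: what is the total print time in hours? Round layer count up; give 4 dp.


Layers = ceil(196.5/0.051) = 3853
t = 3853 * 8.4 / 3600 = 8.9903 hrs


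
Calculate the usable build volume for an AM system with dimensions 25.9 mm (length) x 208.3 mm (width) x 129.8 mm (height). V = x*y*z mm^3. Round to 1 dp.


V = 25.9 * 208.3 * 129.8 = 700267.1 mm^3


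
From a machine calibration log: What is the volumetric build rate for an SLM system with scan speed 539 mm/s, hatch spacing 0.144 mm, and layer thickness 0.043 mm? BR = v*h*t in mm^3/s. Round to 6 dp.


Rate = 539 * 0.144 * 0.043 = 3.337488 mm^3/s


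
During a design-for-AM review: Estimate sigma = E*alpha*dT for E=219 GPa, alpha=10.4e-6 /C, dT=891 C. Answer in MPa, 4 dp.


sigma = 219*1000 * 10.4e-6 * 891 = 2029.3416 MPa


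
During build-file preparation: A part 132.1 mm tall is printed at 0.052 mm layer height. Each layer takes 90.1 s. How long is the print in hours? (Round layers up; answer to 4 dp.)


Layers = ceil(132.1/0.052) = 2541
t = 2541 * 90.1 / 3600 = 63.5956 hrs


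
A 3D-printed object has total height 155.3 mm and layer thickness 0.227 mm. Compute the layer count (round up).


Layers = ceil(155.3/0.227) = 685


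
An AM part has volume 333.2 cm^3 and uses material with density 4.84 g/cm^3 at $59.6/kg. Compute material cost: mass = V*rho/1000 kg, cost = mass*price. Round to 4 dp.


Mass = 333.2*4.84/1000 = 1.612688 kg
Cost = 1.612688 * 59.6 = 96.1162 $


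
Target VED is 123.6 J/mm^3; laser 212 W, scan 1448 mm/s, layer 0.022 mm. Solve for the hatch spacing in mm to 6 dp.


h = 212 / (123.6*1448*0.022) = 0.053843 mm


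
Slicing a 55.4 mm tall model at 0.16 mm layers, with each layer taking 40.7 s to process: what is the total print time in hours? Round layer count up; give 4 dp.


Layers = ceil(55.4/0.16) = 347
t = 347 * 40.7 / 3600 = 3.923 hrs


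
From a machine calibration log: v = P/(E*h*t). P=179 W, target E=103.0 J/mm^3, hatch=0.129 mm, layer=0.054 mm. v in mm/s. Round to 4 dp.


v = 179 / (103.0*0.129*0.054) = 249.478 mm/s


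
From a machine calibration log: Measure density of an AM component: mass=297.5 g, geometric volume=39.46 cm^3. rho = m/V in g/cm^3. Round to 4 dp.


rho = 297.5 / 39.46 = 7.5393 g/cm^3


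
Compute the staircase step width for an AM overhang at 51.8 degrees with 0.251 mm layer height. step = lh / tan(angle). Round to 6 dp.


step = 0.251 / tan(51.8) = 0.197518 mm


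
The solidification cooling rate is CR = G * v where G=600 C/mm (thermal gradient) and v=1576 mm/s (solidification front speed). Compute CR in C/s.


CR = 600 * 1576 = 945600 C/s


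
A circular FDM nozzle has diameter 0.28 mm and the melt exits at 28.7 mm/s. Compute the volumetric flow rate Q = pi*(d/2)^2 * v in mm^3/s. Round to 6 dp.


A = pi*(0.28/2)^2 = 0.06157522 mm^2
Q = 0.06157522 * 28.7 = 1.767209 mm^3/s


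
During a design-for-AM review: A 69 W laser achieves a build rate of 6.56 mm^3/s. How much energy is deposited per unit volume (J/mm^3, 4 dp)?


SE = 69 / 6.56 = 10.5183 J/mm^3


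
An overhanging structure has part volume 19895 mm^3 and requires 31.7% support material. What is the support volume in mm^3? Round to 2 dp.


V_support = 19895 * 0.317 = 6306.72 mm^3


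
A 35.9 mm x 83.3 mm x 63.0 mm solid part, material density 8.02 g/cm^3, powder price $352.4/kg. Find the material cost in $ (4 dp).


V = 35.9 * 83.3 * 63.0 = 188399.61 mm^3 = 188.39961 cm^3
Mass = 188.39961 * 8.02 / 1000 = 1.51096487 kg
Cost = 1.51096487 * 352.4 = 532.464 $


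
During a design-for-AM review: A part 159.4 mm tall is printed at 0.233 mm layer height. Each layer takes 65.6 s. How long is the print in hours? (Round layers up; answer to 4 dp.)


Layers = ceil(159.4/0.233) = 685
t = 685 * 65.6 / 3600 = 12.4822 hrs


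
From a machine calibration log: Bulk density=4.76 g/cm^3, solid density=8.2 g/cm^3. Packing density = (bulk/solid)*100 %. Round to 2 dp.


Packing = (4.76/8.2)*100 = 58.05 %


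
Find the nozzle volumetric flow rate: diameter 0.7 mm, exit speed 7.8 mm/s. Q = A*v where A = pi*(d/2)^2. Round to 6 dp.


A = pi*(0.7/2)^2 = 0.3848451 mm^2
Q = 0.3848451 * 7.8 = 3.001792 mm^3/s


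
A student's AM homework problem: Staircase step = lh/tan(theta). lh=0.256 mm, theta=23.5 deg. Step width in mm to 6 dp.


step = 0.256 / tan(23.5) = 0.58876 mm


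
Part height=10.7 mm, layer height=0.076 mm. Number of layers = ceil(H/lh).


Layers = ceil(10.7/0.076) = 141


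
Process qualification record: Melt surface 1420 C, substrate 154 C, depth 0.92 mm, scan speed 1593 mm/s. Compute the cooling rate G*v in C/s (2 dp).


G = (1420-154)/0.92 = 1376.08695652 C/mm
CR = 1376.08695652 * 1593 = 2192106.52 C/s


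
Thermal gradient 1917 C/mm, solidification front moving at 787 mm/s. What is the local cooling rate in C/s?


CR = 1917 * 787 = 1508679 C/s


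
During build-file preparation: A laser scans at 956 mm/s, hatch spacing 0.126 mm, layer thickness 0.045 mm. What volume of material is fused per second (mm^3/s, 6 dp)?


Rate = 956 * 0.126 * 0.045 = 5.42052 mm^3/s


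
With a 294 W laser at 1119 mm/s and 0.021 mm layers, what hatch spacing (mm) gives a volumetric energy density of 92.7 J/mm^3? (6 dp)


h = 294 / (92.7*1119*0.021) = 0.134964 mm


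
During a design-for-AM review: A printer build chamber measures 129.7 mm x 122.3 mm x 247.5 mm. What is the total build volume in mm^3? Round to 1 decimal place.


V = 129.7 * 122.3 * 247.5 = 3925921.7 mm^3


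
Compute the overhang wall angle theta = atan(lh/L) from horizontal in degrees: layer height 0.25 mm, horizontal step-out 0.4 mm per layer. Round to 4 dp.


angle = atan(0.25/0.4) = 32.0054 degrees


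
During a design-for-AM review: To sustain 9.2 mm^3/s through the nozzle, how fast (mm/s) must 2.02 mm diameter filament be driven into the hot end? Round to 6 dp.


A = pi*(2.02/2)^2 = 3.204739
v = 9.2 / 3.204739 = 2.870749 mm/s


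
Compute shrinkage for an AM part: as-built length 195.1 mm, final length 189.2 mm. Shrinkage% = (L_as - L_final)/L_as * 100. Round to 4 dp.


Shrinkage = ((195.1-189.2)/195.1)*100 = 3.0241 %


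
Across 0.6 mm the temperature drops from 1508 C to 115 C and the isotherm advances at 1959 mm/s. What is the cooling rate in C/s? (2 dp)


G = (1508-115)/0.6 = 2321.66666667 C/mm
CR = 2321.66666667 * 1959 = 4548145.0 C/s


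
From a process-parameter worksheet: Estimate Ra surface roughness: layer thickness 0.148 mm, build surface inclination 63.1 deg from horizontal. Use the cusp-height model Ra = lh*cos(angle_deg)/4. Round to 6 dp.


Ra = 0.148 * cos(63.1) / 4 = 0.01674 mm


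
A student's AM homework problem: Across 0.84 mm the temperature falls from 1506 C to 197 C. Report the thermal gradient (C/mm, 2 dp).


G = (1506-197)/0.84 = 1558.33 C/mm


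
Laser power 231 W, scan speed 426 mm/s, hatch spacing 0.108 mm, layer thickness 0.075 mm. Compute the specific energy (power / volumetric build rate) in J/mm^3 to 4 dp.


Build rate = 426 * 0.108 * 0.075 = 3.4506 mm^3/s
SE = 231 / 3.4506 = 66.9449 J/mm^3


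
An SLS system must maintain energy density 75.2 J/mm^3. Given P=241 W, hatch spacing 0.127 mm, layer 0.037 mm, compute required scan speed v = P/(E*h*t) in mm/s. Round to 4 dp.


v = 241 / (75.2*0.127*0.037) = 682.0147 mm/s


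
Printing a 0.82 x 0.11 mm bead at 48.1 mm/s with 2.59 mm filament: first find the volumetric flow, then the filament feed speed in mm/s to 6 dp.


Q = 0.82 * 0.11 * 48.1 = 4.33862 mm^3/s
A_fil = pi*(2.59/2)^2 = 5.26852942 mm^2
v_feed = 4.33862 / 5.26852942 = 0.823497 mm/s


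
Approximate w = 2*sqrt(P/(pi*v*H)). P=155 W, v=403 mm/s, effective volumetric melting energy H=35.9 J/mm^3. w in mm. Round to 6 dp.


w = 2*sqrt(155/(pi*403*35.9)) = 0.116794 mm


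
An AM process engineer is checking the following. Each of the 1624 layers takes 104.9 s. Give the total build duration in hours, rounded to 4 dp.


t = 1624 * 104.9 / 3600 = 47.3216 hrs


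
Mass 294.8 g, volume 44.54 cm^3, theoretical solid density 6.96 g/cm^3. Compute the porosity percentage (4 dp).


rho_part = 294.8 / 44.54 = 6.61876965 g/cm^3
Porosity = (1 - 6.61876965/6.96)*100 = 4.9027 %


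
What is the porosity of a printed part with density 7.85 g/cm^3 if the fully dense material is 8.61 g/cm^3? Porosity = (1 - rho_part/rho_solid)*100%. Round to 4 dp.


Porosity = (1-7.85/8.61)*100 = 8.8269 %


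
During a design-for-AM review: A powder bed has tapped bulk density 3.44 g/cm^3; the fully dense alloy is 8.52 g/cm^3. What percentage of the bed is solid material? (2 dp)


Packing = (3.44/8.52)*100 = 40.38 %


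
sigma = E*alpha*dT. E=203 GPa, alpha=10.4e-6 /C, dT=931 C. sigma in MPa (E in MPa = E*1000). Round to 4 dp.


sigma = 203*1000 * 10.4e-6 * 931 = 1965.5272 MPa


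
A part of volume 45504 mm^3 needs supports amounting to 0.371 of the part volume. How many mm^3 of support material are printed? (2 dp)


V_support = 45504 * 0.371 = 16881.98 mm^3


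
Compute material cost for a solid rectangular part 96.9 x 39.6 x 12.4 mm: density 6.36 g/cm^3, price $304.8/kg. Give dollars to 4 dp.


V = 96.9 * 39.6 * 12.4 = 47581.776 mm^3 = 47.581776 cm^3
Mass = 47.581776 * 6.36 / 1000 = 0.3026201 kg
Cost = 0.3026201 * 304.8 = 92.2386 $


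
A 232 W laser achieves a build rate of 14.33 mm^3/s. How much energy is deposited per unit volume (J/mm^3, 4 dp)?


SE = 232 / 14.33 = 16.1898 J/mm^3


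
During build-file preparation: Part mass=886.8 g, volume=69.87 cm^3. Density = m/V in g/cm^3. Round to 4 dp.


rho = 886.8 / 69.87 = 12.6921 g/cm^3
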